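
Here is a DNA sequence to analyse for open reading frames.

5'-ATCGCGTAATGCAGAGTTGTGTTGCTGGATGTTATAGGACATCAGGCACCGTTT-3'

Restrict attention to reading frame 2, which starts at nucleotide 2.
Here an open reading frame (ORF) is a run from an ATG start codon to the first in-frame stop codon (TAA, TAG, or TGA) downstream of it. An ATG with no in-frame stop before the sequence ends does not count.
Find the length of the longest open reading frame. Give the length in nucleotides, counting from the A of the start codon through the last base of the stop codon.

Frame 2: TCG CGT AAT GCA GAG TTG TGT TGC TGG ATG TTA TAG GAC ATC AGG CAC CGT — ATG at 29, stop TAG at 35 → 9 nt.
Longest: frame 2, positions 29–37, 9 nt = 3 codons = 2 aa. → 9 nucleotides.

9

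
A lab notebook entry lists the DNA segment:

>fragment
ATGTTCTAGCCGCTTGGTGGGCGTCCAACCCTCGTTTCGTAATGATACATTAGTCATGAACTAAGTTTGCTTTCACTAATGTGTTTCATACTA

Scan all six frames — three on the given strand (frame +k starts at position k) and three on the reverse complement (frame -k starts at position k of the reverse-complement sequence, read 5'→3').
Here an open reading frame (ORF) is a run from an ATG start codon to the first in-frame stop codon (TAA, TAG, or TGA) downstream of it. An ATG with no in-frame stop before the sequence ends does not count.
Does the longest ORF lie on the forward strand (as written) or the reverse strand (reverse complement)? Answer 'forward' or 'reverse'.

Reverse complement (5'→3'): TAGTATGAAACACATTAGTGAAAGCAAACTTAGTTCATGACTAATGTATCATTACGAAACGAGGGTTGGACGCCCACCAAGCGGCTAGAACAT
Frame +1: ATG TTC TAG CCG CTT GGT GGG CGT CCA ACC CTC GTT TCG TAA TGA TAC ATT AGT CAT GAA CTA AGT TTG CTT TCA CTA ATG TGT TTC ATA CTA — ATG at 1, stop TAG at 7 → 9 nt.
Frame +2: TGT TCT AGC CGC TTG GTG GGC GTC CAA CCC TCG TTT CGT AAT GAT ACA TTA GTC ATG AAC TAA GTT TGC TTT CAC TAA TGT GTT TCA TAC — ATG at 56, stop TAA at 62 → 9 nt.
Frame +3: GTT CTA GCC GCT TGG TGG GCG TCC AAC CCT CGT TTC GTA ATG ATA CAT TAG TCA TGA ACT AAG TTT GCT TTC ACT AAT GTG TTT CAT ACT — ATG at 42, stop TAG at 51 → 12 nt.
Frame -1: TAG TAT GAA ACA CAT TAG TGA AAG CAA ACT TAG TTC ATG ACT AAT GTA TCA TTA CGA AAC GAG GGT TGG ACG CCC ACC AAG CGG CTA GAA CAT — no ATG→stop ORF.
Frame -2: AGT ATG AAA CAC ATT AGT GAA AGC AAA CTT AGT TCA TGA CTA ATG TAT CAT TAC GAA ACG AGG GTT GGA CGC CCA CCA AGC GGC TAG AAC — ATG at 5, stop TGA at 38 → 36 nt; ATG at 44, stop TAG at 86 → 45 nt.
Frame -3: GTA TGA AAC ACA TTA GTG AAA GCA AAC TTA GTT CAT GAC TAA TGT ATC ATT ACG AAA CGA GGG TTG GAC GCC CAC CAA GCG GCT AGA ACA — no ATG→stop ORF.
Forward-strand max 12 nt; reverse-strand max 45 nt. The reverse strand has the longer ORF.

reverse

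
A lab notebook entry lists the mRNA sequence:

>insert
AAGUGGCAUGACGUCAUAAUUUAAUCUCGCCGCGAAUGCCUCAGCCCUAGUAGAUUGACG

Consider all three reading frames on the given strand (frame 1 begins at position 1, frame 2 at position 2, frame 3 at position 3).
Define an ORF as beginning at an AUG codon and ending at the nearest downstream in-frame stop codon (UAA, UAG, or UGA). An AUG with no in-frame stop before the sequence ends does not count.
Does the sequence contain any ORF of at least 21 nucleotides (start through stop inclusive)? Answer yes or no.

no

Frame 1: AAG UGG CAU GAC GUC AUA AUU UAA UCU CGC CGC GAA UGC CUC AGC CCU AGU AGA UUG ACG — no AUG→stop ORF.
Frame 2: AGU GGC AUG ACG UCA UAA UUU AAU CUC GCC GCG AAU GCC UCA GCC CUA GUA GAU UGA — AUG at 8, stop UAA at 17 → 12 nt.
Frame 3: GUG GCA UGA CGU CAU AAU UUA AUC UCG CCG CGA AUG CCU CAG CCC UAG UAG AUU GAC — AUG at 36, stop UAG at 48 → 15 nt.
Largest ORF found is 15 nucleotides < 21, so no.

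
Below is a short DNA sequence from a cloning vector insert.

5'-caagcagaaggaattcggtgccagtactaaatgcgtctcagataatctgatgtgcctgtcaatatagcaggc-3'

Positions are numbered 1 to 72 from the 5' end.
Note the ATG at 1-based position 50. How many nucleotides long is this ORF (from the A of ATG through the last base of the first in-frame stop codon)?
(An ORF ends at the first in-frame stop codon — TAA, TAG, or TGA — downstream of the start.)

18

Codons from position 50: ATG (50–52), TGC (53–55), CTG (56–58), TCA (59–61), ATA (62–64), TAG (65–67).
TAG is the first in-frame stop; ORF spans 50–67, 18 nucleotides.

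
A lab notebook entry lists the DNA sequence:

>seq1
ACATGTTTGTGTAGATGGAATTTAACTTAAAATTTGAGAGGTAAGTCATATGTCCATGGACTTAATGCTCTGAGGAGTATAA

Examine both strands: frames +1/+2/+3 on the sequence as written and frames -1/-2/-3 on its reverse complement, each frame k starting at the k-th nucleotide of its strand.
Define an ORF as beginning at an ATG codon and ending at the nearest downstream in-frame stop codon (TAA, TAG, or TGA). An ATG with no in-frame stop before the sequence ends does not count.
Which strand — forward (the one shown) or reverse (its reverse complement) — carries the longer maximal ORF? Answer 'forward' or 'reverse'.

forward

Reverse complement (5'→3'): TTATACTCCTCAGAGCATTAAGTCCATGGACATATGACTTACCTCTCAAATTTTAAGTTAAATTCCATCTACACAAACATGT
Frame +1: ACA TGT TTG TGT AGA TGG AAT TTA ACT TAA AAT TTG AGA GGT AAG TCA TAT GTC CAT GGA CTT AAT GCT CTG AGG AGT ATA — no ATG→stop ORF.
Frame +2: CAT GTT TGT GTA GAT GGA ATT TAA CTT AAA ATT TGA GAG GTA AGT CAT ATG TCC ATG GAC TTA ATG CTC TGA GGA GTA TAA — ATG at 50, stop TGA at 71 → 24 nt; ATG at 56, stop TGA at 71 → 18 nt; ATG at 65, stop TGA at 71 → 9 nt.
Frame +3: ATG TTT GTG TAG ATG GAA TTT AAC TTA AAA TTT GAG AGG TAA GTC ATA TGT CCA TGG ACT TAA TGC TCT GAG GAG TAT — ATG at 3, stop TAG at 12 → 12 nt; ATG at 15, stop TAA at 42 → 30 nt.
Frame -1: TTA TAC TCC TCA GAG CAT TAA GTC CAT GGA CAT ATG ACT TAC CTC TCA AAT TTT AAG TTA AAT TCC ATC TAC ACA AAC ATG — no ATG→stop ORF.
Frame -2: TAT ACT CCT CAG AGC ATT AAG TCC ATG GAC ATA TGA CTT ACC TCT CAA ATT TTA AGT TAA ATT CCA TCT ACA CAA ACA TGT — ATG at 26, stop TGA at 35 → 12 nt.
Frame -3: ATA CTC CTC AGA GCA TTA AGT CCA TGG ACA TAT GAC TTA CCT CTC AAA TTT TAA GTT AAA TTC CAT CTA CAC AAA CAT — no ATG→stop ORF.
Forward-strand max 30 nt; reverse-strand max 12 nt. The forward strand has the longer ORF.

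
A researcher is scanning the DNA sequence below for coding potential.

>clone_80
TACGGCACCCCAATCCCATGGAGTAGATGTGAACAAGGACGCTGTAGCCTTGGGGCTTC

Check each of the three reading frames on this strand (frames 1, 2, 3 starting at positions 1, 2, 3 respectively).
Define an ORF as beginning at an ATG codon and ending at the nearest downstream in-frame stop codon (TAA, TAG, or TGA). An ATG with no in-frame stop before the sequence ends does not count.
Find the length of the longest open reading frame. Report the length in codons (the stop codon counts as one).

Frame 1: TAC GGC ACC CCA ATC CCA TGG AGT AGA TGT GAA CAA GGA CGC TGT AGC CTT GGG GCT — no ATG→stop ORF.
Frame 2: ACG GCA CCC CAA TCC CAT GGA GTA GAT GTG AAC AAG GAC GCT GTA GCC TTG GGG CTT — no ATG→stop ORF.
Frame 3: CGG CAC CCC AAT CCC ATG GAG TAG ATG TGA ACA AGG ACG CTG TAG CCT TGG GGC TTC — ATG at 18, stop TAG at 24 → 9 nt; ATG at 27, stop TGA at 30 → 6 nt.
Longest: frame 3, positions 18–26, 9 nt = 3 codons = 2 aa. → 3 codons.

3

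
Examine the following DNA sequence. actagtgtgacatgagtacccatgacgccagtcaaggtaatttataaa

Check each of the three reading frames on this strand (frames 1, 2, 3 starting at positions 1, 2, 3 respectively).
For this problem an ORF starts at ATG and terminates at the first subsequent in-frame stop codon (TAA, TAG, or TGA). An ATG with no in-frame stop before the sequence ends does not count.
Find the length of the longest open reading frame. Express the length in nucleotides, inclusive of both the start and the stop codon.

Frame 1: ACT AGT GTG ACA TGA GTA CCC ATG ACG CCA GTC AAG GTA ATT TAT AAA — no ATG→stop ORF.
Frame 2: CTA GTG TGA CAT GAG TAC CCA TGA CGC CAG TCA AGG TAA TTT ATA — no ATG→stop ORF.
Frame 3: TAG TGT GAC ATG AGT ACC CAT GAC GCC AGT CAA GGT AAT TTA TAA — ATG at 12, stop TAA at 45 → 36 nt.
Longest: frame 3, positions 12–47, 36 nt = 12 codons = 11 aa. → 36 nucleotides.

36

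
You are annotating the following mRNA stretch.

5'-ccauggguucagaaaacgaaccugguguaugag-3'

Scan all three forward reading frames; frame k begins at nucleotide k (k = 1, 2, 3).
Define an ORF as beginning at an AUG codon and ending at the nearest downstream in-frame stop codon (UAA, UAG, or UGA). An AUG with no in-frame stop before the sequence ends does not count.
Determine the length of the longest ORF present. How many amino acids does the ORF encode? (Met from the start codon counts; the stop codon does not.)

Frame 1: CCA UGG GUU CAG AAA ACG AAC CUG GUG UAU GAG — no AUG→stop ORF.
Frame 2: CAU GGG UUC AGA AAA CGA ACC UGG UGU AUG — no AUG→stop ORF.
Frame 3: AUG GGU UCA GAA AAC GAA CCU GGU GUA UGA — AUG at 3, stop UGA at 30 → 30 nt.
Longest: frame 3, positions 3–32, 30 nt = 10 codons = 9 aa. → 9 amino acids.

9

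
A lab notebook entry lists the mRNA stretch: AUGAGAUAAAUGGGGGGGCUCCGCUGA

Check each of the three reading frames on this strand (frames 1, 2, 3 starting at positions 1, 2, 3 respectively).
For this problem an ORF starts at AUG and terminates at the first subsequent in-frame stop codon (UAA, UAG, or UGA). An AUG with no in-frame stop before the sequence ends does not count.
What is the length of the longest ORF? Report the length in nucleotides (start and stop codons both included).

18

Frame 1: AUG AGA UAA AUG GGG GGG CUC CGC UGA — AUG at 1, stop UAA at 7 → 9 nt; AUG at 10, stop UGA at 25 → 18 nt.
Frame 2: UGA GAU AAA UGG GGG GGC UCC GCU — no AUG→stop ORF.
Frame 3: GAG AUA AAU GGG GGG GCU CCG CUG — no AUG→stop ORF.
Longest: frame 1, positions 10–27, 18 nt = 6 codons = 5 aa. → 18 nucleotides.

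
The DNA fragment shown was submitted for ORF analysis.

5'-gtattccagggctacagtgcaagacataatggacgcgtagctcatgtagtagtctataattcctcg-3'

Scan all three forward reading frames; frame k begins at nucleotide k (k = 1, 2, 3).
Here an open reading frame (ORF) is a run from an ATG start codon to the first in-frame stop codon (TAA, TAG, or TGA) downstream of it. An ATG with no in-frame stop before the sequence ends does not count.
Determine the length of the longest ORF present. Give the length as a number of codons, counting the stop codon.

4

Frame 1: GTA TTC CAG GGC TAC AGT GCA AGA CAT AAT GGA CGC GTA GCT CAT GTA GTA GTC TAT AAT TCC TCG — no ATG→stop ORF.
Frame 2: TAT TCC AGG GCT ACA GTG CAA GAC ATA ATG GAC GCG TAG CTC ATG TAG TAG TCT ATA ATT CCT — ATG at 29, stop TAG at 38 → 12 nt; ATG at 44, stop TAG at 47 → 6 nt.
Frame 3: ATT CCA GGG CTA CAG TGC AAG ACA TAA TGG ACG CGT AGC TCA TGT AGT AGT CTA TAA TTC CTC — no ATG→stop ORF.
Longest: frame 2, positions 29–40, 12 nt = 4 codons = 3 aa. → 4 codons.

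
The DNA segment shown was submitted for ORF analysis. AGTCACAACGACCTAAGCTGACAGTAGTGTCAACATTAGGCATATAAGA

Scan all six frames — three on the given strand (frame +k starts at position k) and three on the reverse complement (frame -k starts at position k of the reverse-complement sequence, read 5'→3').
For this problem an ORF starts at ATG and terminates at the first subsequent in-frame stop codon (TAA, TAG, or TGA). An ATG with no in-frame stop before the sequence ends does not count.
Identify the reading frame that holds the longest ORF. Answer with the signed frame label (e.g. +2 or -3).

Reverse complement (5'→3'): TCTTATATGCCTAATGTTGACACTACTGTCAGCTTAGGTCGTTGTGACT
Frame +1: AGT CAC AAC GAC CTA AGC TGA CAG TAG TGT CAA CAT TAG GCA TAT AAG — no ATG→stop ORF.
Frame +2: GTC ACA ACG ACC TAA GCT GAC AGT AGT GTC AAC ATT AGG CAT ATA AGA — no ATG→stop ORF.
Frame +3: TCA CAA CGA CCT AAG CTG ACA GTA GTG TCA ACA TTA GGC ATA TAA — no ATG→stop ORF.
Frame -1: TCT TAT ATG CCT AAT GTT GAC ACT ACT GTC AGC TTA GGT CGT TGT GAC — no ATG→stop ORF.
Frame -2: CTT ATA TGC CTA ATG TTG ACA CTA CTG TCA GCT TAG GTC GTT GTG ACT — ATG at 14, stop TAG at 35 → 24 nt.
Frame -3: TTA TAT GCC TAA TGT TGA CAC TAC TGT CAG CTT AGG TCG TTG TGA — no ATG→stop ORF.
Longest ORF is 24 nt in frame -2 (positions 14–37).

-2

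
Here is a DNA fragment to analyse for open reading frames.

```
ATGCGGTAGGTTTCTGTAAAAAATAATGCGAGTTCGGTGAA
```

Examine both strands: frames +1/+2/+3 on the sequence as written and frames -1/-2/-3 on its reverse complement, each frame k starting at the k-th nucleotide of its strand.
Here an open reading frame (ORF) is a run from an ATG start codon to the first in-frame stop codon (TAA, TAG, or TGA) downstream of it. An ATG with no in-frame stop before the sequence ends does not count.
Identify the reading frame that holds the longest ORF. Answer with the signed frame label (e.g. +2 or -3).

+2

Reverse complement (5'→3'): TTCACCGAACTCGCATTATTTTTTACAGAAACCTACCGCAT
Frame +1: ATG CGG TAG GTT TCT GTA AAA AAT AAT GCG AGT TCG GTG — ATG at 1, stop TAG at 7 → 9 nt.
Frame +2: TGC GGT AGG TTT CTG TAA AAA ATA ATG CGA GTT CGG TGA — ATG at 26, stop TGA at 38 → 15 nt.
Frame +3: GCG GTA GGT TTC TGT AAA AAA TAA TGC GAG TTC GGT GAA — no ATG→stop ORF.
Frame -1: TTC ACC GAA CTC GCA TTA TTT TTT ACA GAA ACC TAC CGC — no ATG→stop ORF.
Frame -2: TCA CCG AAC TCG CAT TAT TTT TTA CAG AAA CCT ACC GCA — no ATG→stop ORF.
Frame -3: CAC CGA ACT CGC ATT ATT TTT TAC AGA AAC CTA CCG CAT — no ATG→stop ORF.
Longest ORF is 15 nt in frame +2 (positions 26–40).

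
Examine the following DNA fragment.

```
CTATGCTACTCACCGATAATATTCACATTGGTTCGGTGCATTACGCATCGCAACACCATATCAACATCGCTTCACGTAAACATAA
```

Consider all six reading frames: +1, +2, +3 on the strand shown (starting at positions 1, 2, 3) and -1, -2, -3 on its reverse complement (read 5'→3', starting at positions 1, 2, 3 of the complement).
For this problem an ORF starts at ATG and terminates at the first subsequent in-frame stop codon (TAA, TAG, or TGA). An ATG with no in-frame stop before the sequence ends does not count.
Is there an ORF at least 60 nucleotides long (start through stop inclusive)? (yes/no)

no

Reverse complement (5'→3'): TTATGTTTACGTGAAGCGATGTTGATATGGTGTTGCGATGCGTAATGCACCGAACCAATGTGAATATTATCGGTGAGTAGCATAG
Frame +1: CTA TGC TAC TCA CCG ATA ATA TTC ACA TTG GTT CGG TGC ATT ACG CAT CGC AAC ACC ATA TCA ACA TCG CTT CAC GTA AAC ATA — no ATG→stop ORF.
Frame +2: TAT GCT ACT CAC CGA TAA TAT TCA CAT TGG TTC GGT GCA TTA CGC ATC GCA ACA CCA TAT CAA CAT CGC TTC ACG TAA ACA TAA — no ATG→stop ORF.
Frame +3: ATG CTA CTC ACC GAT AAT ATT CAC ATT GGT TCG GTG CAT TAC GCA TCG CAA CAC CAT ATC AAC ATC GCT TCA CGT AAA CAT — no ATG→stop ORF.
Frame -1: TTA TGT TTA CGT GAA GCG ATG TTG ATA TGG TGT TGC GAT GCG TAA TGC ACC GAA CCA ATG TGA ATA TTA TCG GTG AGT AGC ATA — ATG at 19, stop TAA at 43 → 27 nt; ATG at 58, stop TGA at 61 → 6 nt.
Frame -2: TAT GTT TAC GTG AAG CGA TGT TGA TAT GGT GTT GCG ATG CGT AAT GCA CCG AAC CAA TGT GAA TAT TAT CGG TGA GTA GCA TAG — ATG at 38, stop TGA at 74 → 39 nt.
Frame -3: ATG TTT ACG TGA AGC GAT GTT GAT ATG GTG TTG CGA TGC GTA ATG CAC CGA ACC AAT GTG AAT ATT ATC GGT GAG TAG CAT — ATG at 3, stop TGA at 12 → 12 nt; ATG at 27, stop TAG at 78 → 54 nt; ATG at 45, stop TAG at 78 → 36 nt.
Largest ORF found is 54 nucleotides < 60, so no.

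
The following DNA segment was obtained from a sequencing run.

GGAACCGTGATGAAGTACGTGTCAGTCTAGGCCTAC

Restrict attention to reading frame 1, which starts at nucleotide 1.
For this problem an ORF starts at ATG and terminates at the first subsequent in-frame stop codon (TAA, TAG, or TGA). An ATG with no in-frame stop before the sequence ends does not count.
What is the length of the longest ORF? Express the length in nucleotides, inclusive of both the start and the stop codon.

21

Frame 1: GGA ACC GTG ATG AAG TAC GTG TCA GTC TAG GCC TAC — ATG at 10, stop TAG at 28 → 21 nt.
Longest: frame 1, positions 10–30, 21 nt = 7 codons = 6 aa. → 21 nucleotides.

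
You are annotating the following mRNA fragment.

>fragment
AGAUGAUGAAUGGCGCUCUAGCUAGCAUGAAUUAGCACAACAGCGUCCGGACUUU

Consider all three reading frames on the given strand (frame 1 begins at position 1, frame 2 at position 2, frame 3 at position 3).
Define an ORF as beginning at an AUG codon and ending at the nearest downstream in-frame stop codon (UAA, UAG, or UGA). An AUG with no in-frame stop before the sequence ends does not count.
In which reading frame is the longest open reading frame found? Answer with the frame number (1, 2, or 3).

3

Frame 1: AGA UGA UGA AUG GCG CUC UAG CUA GCA UGA AUU AGC ACA ACA GCG UCC GGA CUU — AUG at 10, stop UAG at 19 → 12 nt.
Frame 2: GAU GAU GAA UGG CGC UCU AGC UAG CAU GAA UUA GCA CAA CAG CGU CCG GAC UUU — no AUG→stop ORF.
Frame 3: AUG AUG AAU GGC GCU CUA GCU AGC AUG AAU UAG CAC AAC AGC GUC CGG ACU — AUG at 3, stop UAG at 33 → 33 nt; AUG at 6, stop UAG at 33 → 30 nt; AUG at 27, stop UAG at 33 → 9 nt.
Longest ORF is 33 nt in frame 3 (positions 3–35).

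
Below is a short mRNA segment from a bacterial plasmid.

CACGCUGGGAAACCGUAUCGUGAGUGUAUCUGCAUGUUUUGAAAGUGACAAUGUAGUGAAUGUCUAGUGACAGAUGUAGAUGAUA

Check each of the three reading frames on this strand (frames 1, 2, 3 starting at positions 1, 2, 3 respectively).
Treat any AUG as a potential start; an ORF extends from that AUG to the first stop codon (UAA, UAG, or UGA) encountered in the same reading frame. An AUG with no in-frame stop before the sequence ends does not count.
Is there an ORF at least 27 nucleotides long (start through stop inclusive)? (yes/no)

no

Frame 1: CAC GCU GGG AAA CCG UAU CGU GAG UGU AUC UGC AUG UUU UGA AAG UGA CAA UGU AGU GAA UGU CUA GUG ACA GAU GUA GAU GAU — AUG at 34, stop UGA at 40 → 9 nt.
Frame 2: ACG CUG GGA AAC CGU AUC GUG AGU GUA UCU GCA UGU UUU GAA AGU GAC AAU GUA GUG AAU GUC UAG UGA CAG AUG UAG AUG AUA — AUG at 74, stop UAG at 77 → 6 nt.
Frame 3: CGC UGG GAA ACC GUA UCG UGA GUG UAU CUG CAU GUU UUG AAA GUG ACA AUG UAG UGA AUG UCU AGU GAC AGA UGU AGA UGA — AUG at 51, stop UAG at 54 → 6 nt; AUG at 60, stop UGA at 81 → 24 nt.
Largest ORF found is 24 nucleotides < 27, so no.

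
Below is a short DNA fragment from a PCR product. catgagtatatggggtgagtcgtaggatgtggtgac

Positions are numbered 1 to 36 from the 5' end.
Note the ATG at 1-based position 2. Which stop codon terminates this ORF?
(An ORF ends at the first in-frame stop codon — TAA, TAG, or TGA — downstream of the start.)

TAG

Codons from position 2: ATG (2–4), AGT (5–7), ATA (8–10), TGG (11–13), GGT (14–16), GAG (17–19), TCG (20–22), TAG (23–25).
The first in-frame stop codon is TAG.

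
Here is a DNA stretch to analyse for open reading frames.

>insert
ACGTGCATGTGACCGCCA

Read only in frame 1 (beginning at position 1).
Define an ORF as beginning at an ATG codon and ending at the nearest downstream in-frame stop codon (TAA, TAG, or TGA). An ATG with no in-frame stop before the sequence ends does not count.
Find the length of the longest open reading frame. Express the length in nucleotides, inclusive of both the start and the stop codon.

6

Frame 1: ACG TGC ATG TGA CCG CCA — ATG at 7, stop TGA at 10 → 6 nt.
Longest: frame 1, positions 7–12, 6 nt = 2 codons = 1 aa. → 6 nucleotides.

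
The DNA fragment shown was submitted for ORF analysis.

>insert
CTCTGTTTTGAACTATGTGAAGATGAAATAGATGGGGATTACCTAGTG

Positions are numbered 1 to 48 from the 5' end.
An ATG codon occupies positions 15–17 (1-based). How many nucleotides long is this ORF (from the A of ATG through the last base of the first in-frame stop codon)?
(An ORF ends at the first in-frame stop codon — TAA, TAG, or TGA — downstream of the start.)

Codons from position 15: ATG (15–17), TGA (18–20).
TGA is the first in-frame stop; ORF spans 15–20, 6 nucleotides.

6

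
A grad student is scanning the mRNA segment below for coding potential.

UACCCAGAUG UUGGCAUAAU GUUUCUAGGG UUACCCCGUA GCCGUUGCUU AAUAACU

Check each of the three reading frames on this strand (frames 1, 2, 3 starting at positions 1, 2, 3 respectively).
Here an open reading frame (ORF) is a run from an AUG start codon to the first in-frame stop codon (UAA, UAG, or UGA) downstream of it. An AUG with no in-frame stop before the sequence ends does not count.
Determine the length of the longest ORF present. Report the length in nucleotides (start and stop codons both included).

12

Frame 1: UAC CCA GAU GUU GGC AUA AUG UUU CUA GGG UUA CCC CGU AGC CGU UGC UUA AUA ACU — no AUG→stop ORF.
Frame 2: ACC CAG AUG UUG GCA UAA UGU UUC UAG GGU UAC CCC GUA GCC GUU GCU UAA UAA — AUG at 8, stop UAA at 17 → 12 nt.
Frame 3: CCC AGA UGU UGG CAU AAU GUU UCU AGG GUU ACC CCG UAG CCG UUG CUU AAU AAC — no AUG→stop ORF.
Longest: frame 2, positions 8–19, 12 nt = 4 codons = 3 aa. → 12 nucleotides.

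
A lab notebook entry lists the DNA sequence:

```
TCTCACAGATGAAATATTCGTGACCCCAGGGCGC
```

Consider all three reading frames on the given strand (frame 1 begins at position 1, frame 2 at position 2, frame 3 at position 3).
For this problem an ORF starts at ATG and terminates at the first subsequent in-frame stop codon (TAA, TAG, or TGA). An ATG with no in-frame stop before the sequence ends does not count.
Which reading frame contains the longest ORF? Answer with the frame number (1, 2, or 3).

Frame 1: TCT CAC AGA TGA AAT ATT CGT GAC CCC AGG GCG — no ATG→stop ORF.
Frame 2: CTC ACA GAT GAA ATA TTC GTG ACC CCA GGG CGC — no ATG→stop ORF.
Frame 3: TCA CAG ATG AAA TAT TCG TGA CCC CAG GGC — ATG at 9, stop TGA at 21 → 15 nt.
Longest ORF is 15 nt in frame 3 (positions 9–23).

3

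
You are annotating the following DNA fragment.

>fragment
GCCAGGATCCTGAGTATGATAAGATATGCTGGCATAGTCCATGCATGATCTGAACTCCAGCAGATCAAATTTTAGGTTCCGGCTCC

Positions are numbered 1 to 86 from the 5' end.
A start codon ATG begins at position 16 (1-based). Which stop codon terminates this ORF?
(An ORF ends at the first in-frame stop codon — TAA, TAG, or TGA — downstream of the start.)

Codons from position 16: ATG (16–18), ATA (19–21), AGA (22–24), TAT (25–27), GCT (28–30), GGC (31–33), ATA (34–36), GTC (37–39), CAT (40–42), GCA (43–45), TGA (46–48).
The first in-frame stop codon is TGA.

TGA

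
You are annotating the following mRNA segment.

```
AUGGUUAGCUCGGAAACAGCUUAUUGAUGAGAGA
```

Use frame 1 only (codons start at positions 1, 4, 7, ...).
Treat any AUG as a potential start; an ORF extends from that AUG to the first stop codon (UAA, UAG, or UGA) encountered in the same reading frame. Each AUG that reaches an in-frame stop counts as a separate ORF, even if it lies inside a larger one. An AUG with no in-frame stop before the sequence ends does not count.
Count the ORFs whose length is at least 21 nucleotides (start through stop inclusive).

1

Frame 1: AUG GUU AGC UCG GAA ACA GCU UAU UGA UGA GAG — AUG at 1, stop UGA at 25 → 27 nt.
ORFs ≥ 21 nucleotides: frame 1 1–27 (27 nucleotides). Count = 1.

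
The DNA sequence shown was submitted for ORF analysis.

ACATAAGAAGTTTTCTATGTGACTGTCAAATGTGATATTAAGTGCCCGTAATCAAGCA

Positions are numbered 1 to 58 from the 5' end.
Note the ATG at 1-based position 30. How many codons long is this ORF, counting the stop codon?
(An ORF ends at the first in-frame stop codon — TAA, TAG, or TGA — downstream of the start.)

2

Codons from position 30: ATG (30–32), TGA (33–35).
TGA is the first in-frame stop; that's 2 codons including the stop.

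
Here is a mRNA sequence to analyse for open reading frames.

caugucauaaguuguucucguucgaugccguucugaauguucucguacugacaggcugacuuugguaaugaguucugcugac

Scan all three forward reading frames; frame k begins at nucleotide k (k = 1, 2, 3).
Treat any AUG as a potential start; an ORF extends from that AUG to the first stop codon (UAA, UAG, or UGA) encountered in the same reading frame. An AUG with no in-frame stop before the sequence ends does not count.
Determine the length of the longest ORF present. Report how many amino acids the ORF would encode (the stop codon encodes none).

Frame 1: CAU GUC AUA AGU UGU UCU CGU UCG AUG CCG UUC UGA AUG UUC UCG UAC UGA CAG GCU GAC UUU GGU AAU GAG UUC UGC UGA — AUG at 25, stop UGA at 34 → 12 nt; AUG at 37, stop UGA at 49 → 15 nt.
Frame 2: AUG UCA UAA GUU GUU CUC GUU CGA UGC CGU UCU GAA UGU UCU CGU ACU GAC AGG CUG ACU UUG GUA AUG AGU UCU GCU GAC — AUG at 2, stop UAA at 8 → 9 nt.
Frame 3: UGU CAU AAG UUG UUC UCG UUC GAU GCC GUU CUG AAU GUU CUC GUA CUG ACA GGC UGA CUU UGG UAA UGA GUU CUG CUG — no AUG→stop ORF.
Longest: frame 1, positions 37–51, 15 nt = 5 codons = 4 aa. → 4 amino acids.

4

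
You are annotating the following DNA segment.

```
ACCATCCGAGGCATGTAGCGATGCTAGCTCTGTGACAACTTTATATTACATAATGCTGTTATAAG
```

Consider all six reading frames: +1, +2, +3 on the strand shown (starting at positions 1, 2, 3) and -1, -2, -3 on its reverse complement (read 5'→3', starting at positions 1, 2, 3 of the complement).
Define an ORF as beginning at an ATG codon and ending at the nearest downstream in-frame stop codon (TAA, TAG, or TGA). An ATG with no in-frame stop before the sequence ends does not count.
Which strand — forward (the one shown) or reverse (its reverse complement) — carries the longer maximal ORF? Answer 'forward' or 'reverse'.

Reverse complement (5'→3'): CTTATAACAGCATTATGTAATATAAAGTTGTCACAGAGCTAGCATCGCTACATGCCTCGGATGGT
Frame +1: ACC ATC CGA GGC ATG TAG CGA TGC TAG CTC TGT GAC AAC TTT ATA TTA CAT AAT GCT GTT ATA — ATG at 13, stop TAG at 16 → 6 nt.
Frame +2: CCA TCC GAG GCA TGT AGC GAT GCT AGC TCT GTG ACA ACT TTA TAT TAC ATA ATG CTG TTA TAA — ATG at 53, stop TAA at 62 → 12 nt.
Frame +3: CAT CCG AGG CAT GTA GCG ATG CTA GCT CTG TGA CAA CTT TAT ATT ACA TAA TGC TGT TAT AAG — ATG at 21, stop TGA at 33 → 15 nt.
Frame -1: CTT ATA ACA GCA TTA TGT AAT ATA AAG TTG TCA CAG AGC TAG CAT CGC TAC ATG CCT CGG ATG — no ATG→stop ORF.
Frame -2: TTA TAA CAG CAT TAT GTA ATA TAA AGT TGT CAC AGA GCT AGC ATC GCT ACA TGC CTC GGA TGG — no ATG→stop ORF.
Frame -3: TAT AAC AGC ATT ATG TAA TAT AAA GTT GTC ACA GAG CTA GCA TCG CTA CAT GCC TCG GAT GGT — ATG at 15, stop TAA at 18 → 6 nt.
Forward-strand max 15 nt; reverse-strand max 6 nt. The forward strand has the longer ORF.

forward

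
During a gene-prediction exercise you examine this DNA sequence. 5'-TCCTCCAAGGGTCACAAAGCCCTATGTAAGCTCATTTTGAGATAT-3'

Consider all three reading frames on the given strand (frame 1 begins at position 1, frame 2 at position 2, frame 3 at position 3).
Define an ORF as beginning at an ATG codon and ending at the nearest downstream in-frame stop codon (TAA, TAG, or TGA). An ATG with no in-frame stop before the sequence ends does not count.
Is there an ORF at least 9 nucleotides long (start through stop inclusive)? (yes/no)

Frame 1: TCC TCC AAG GGT CAC AAA GCC CTA TGT AAG CTC ATT TTG AGA TAT — no ATG→stop ORF.
Frame 2: CCT CCA AGG GTC ACA AAG CCC TAT GTA AGC TCA TTT TGA GAT — no ATG→stop ORF.
Frame 3: CTC CAA GGG TCA CAA AGC CCT ATG TAA GCT CAT TTT GAG ATA — ATG at 24, stop TAA at 27 → 6 nt.
Largest ORF found is 6 nucleotides < 9, so no.

no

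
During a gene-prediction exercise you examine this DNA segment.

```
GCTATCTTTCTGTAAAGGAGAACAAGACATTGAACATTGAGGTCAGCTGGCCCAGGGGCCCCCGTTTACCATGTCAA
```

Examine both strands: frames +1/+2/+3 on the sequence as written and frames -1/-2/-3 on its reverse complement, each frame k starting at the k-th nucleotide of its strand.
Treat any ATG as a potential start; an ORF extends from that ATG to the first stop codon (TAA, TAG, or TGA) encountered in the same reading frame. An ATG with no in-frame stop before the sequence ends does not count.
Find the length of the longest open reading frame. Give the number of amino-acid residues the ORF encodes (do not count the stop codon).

11

Reverse complement (5'→3'): TTGACATGGTAAACGGGGGCCCCTGGGCCAGCTGACCTCAATGTTCAATGTCTTGTTCTCCTTTACAGAAAGATAGC
Frame +1: GCT ATC TTT CTG TAA AGG AGA ACA AGA CAT TGA ACA TTG AGG TCA GCT GGC CCA GGG GCC CCC GTT TAC CAT GTC — no ATG→stop ORF.
Frame +2: CTA TCT TTC TGT AAA GGA GAA CAA GAC ATT GAA CAT TGA GGT CAG CTG GCC CAG GGG CCC CCG TTT ACC ATG TCA — no ATG→stop ORF.
Frame +3: TAT CTT TCT GTA AAG GAG AAC AAG ACA TTG AAC ATT GAG GTC AGC TGG CCC AGG GGC CCC CGT TTA CCA TGT CAA — no ATG→stop ORF.
Frame -1: TTG ACA TGG TAA ACG GGG GCC CCT GGG CCA GCT GAC CTC AAT GTT CAA TGT CTT GTT CTC CTT TAC AGA AAG ATA — no ATG→stop ORF.
Frame -2: TGA CAT GGT AAA CGG GGG CCC CTG GGC CAG CTG ACC TCA ATG TTC AAT GTC TTG TTC TCC TTT ACA GAA AGA TAG — ATG at 41, stop TAG at 74 → 36 nt.
Frame -3: GAC ATG GTA AAC GGG GGC CCC TGG GCC AGC TGA CCT CAA TGT TCA ATG TCT TGT TCT CCT TTA CAG AAA GAT AGC — ATG at 6, stop TGA at 33 → 30 nt.
Longest: frame -2, positions 41–76, 36 nt = 12 codons = 11 aa. → 11 amino acids.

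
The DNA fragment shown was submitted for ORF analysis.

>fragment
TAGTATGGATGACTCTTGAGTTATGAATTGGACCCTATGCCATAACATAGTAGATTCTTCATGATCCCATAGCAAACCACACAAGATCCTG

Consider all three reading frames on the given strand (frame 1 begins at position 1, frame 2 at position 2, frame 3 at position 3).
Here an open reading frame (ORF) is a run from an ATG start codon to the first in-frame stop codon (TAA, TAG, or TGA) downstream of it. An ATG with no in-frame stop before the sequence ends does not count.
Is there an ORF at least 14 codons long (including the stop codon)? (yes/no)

yes

Frame 1: TAG TAT GGA TGA CTC TTG AGT TAT GAA TTG GAC CCT ATG CCA TAA CAT AGT AGA TTC TTC ATG ATC CCA TAG CAA ACC ACA CAA GAT CCT — ATG at 37, stop TAA at 43 → 9 nt; ATG at 61, stop TAG at 70 → 12 nt.
Frame 2: AGT ATG GAT GAC TCT TGA GTT ATG AAT TGG ACC CTA TGC CAT AAC ATA GTA GAT TCT TCA TGA TCC CAT AGC AAA CCA CAC AAG ATC CTG — ATG at 5, stop TGA at 17 → 15 nt; ATG at 23, stop TGA at 62 → 42 nt.
Frame 3: GTA TGG ATG ACT CTT GAG TTA TGA ATT GGA CCC TAT GCC ATA ACA TAG TAG ATT CTT CAT GAT CCC ATA GCA AAC CAC ACA AGA TCC — ATG at 9, stop TGA at 24 → 18 nt.
Frame 2 has an ORF of 14 codons (positions 23–64) ≥ 14, so yes.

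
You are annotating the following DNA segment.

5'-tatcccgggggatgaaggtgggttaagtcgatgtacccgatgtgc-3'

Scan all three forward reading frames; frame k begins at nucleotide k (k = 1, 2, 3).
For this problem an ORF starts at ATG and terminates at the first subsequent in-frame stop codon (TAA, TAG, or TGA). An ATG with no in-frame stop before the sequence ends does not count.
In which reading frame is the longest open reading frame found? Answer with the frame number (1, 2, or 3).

Frame 1: TAT CCC GGG GGA TGA AGG TGG GTT AAG TCG ATG TAC CCG ATG TGC — no ATG→stop ORF.
Frame 2: ATC CCG GGG GAT GAA GGT GGG TTA AGT CGA TGT ACC CGA TGT — no ATG→stop ORF.
Frame 3: TCC CGG GGG ATG AAG GTG GGT TAA GTC GAT GTA CCC GAT GTG — ATG at 12, stop TAA at 24 → 15 nt.
Longest ORF is 15 nt in frame 3 (positions 12–26).

3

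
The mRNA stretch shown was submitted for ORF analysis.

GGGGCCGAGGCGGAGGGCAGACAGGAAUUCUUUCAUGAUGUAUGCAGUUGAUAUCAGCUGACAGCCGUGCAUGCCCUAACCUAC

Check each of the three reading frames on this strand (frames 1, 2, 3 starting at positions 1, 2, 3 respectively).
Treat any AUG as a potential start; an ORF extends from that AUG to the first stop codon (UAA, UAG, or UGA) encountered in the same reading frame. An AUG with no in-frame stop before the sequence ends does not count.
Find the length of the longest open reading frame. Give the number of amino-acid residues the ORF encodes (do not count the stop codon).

Frame 1: GGG GCC GAG GCG GAG GGC AGA CAG GAA UUC UUU CAU GAU GUA UGC AGU UGA UAU CAG CUG ACA GCC GUG CAU GCC CUA ACC UAC — no AUG→stop ORF.
Frame 2: GGG CCG AGG CGG AGG GCA GAC AGG AAU UCU UUC AUG AUG UAU GCA GUU GAU AUC AGC UGA CAG CCG UGC AUG CCC UAA CCU — AUG at 35, stop UGA at 59 → 27 nt; AUG at 38, stop UGA at 59 → 24 nt; AUG at 71, stop UAA at 77 → 9 nt.
Frame 3: GGC CGA GGC GGA GGG CAG ACA GGA AUU CUU UCA UGA UGU AUG CAG UUG AUA UCA GCU GAC AGC CGU GCA UGC CCU AAC CUA — no AUG→stop ORF.
Longest: frame 2, positions 35–61, 27 nt = 9 codons = 8 aa. → 8 amino acids.

8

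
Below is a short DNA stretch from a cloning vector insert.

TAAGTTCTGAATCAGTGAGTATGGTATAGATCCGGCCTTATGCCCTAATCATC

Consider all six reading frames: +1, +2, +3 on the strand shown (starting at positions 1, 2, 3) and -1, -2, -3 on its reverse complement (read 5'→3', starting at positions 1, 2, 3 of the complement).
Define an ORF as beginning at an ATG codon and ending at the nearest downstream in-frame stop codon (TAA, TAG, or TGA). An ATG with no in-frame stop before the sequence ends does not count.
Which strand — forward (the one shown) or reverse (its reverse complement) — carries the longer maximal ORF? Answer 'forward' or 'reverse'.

Reverse complement (5'→3'): GATGATTAGGGCATAAGGCCGGATCTATACCATACTCACTGATTCAGAACTTA
Frame +1: TAA GTT CTG AAT CAG TGA GTA TGG TAT AGA TCC GGC CTT ATG CCC TAA TCA — ATG at 40, stop TAA at 46 → 9 nt.
Frame +2: AAG TTC TGA ATC AGT GAG TAT GGT ATA GAT CCG GCC TTA TGC CCT AAT CAT — no ATG→stop ORF.
Frame +3: AGT TCT GAA TCA GTG AGT ATG GTA TAG ATC CGG CCT TAT GCC CTA ATC ATC — ATG at 21, stop TAG at 27 → 9 nt.
Frame -1: GAT GAT TAG GGC ATA AGG CCG GAT CTA TAC CAT ACT CAC TGA TTC AGA ACT — no ATG→stop ORF.
Frame -2: ATG ATT AGG GCA TAA GGC CGG ATC TAT ACC ATA CTC ACT GAT TCA GAA CTT — ATG at 2, stop TAA at 14 → 15 nt.
Frame -3: TGA TTA GGG CAT AAG GCC GGA TCT ATA CCA TAC TCA CTG ATT CAG AAC TTA — no ATG→stop ORF.
Forward-strand max 9 nt; reverse-strand max 15 nt. The reverse strand has the longer ORF.

reverse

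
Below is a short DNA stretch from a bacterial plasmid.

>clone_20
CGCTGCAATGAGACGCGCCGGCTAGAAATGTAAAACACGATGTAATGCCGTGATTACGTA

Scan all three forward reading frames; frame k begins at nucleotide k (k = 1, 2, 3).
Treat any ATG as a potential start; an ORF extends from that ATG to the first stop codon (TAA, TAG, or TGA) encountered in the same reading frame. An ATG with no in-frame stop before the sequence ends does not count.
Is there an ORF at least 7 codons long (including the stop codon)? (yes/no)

no

Frame 1: CGC TGC AAT GAG ACG CGC CGG CTA GAA ATG TAA AAC ACG ATG TAA TGC CGT GAT TAC GTA — ATG at 28, stop TAA at 31 → 6 nt; ATG at 40, stop TAA at 43 → 6 nt.
Frame 2: GCT GCA ATG AGA CGC GCC GGC TAG AAA TGT AAA ACA CGA TGT AAT GCC GTG ATT ACG — ATG at 8, stop TAG at 23 → 18 nt.
Frame 3: CTG CAA TGA GAC GCG CCG GCT AGA AAT GTA AAA CAC GAT GTA ATG CCG TGA TTA CGT — ATG at 45, stop TGA at 51 → 9 nt.
Largest ORF found is 6 codons < 7, so no.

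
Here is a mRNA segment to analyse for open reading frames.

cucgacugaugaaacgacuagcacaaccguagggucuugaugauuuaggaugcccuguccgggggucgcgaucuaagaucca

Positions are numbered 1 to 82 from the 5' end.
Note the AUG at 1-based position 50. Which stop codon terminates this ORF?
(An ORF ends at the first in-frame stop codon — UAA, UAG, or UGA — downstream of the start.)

UAA

Codons from position 50: AUG (50–52), CCC (53–55), UGU (56–58), CCG (59–61), GGG (62–64), GUC (65–67), GCG (68–70), AUC (71–73), UAA (74–76).
The first in-frame stop codon is UAA.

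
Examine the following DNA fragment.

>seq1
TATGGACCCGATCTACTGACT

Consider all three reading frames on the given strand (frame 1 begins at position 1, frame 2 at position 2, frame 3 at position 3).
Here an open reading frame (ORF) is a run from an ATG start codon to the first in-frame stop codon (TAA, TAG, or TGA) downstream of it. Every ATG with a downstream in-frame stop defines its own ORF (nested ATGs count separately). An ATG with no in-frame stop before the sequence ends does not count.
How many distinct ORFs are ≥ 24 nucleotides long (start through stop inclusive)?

Frame 1: TAT GGA CCC GAT CTA CTG ACT — no ATG→stop ORF.
Frame 2: ATG GAC CCG ATC TAC TGA — ATG at 2, stop TGA at 17 → 18 nt.
Frame 3: TGG ACC CGA TCT ACT GAC — no ATG→stop ORF.
No ORF reaches 24 nucleotides. Count = 0.

0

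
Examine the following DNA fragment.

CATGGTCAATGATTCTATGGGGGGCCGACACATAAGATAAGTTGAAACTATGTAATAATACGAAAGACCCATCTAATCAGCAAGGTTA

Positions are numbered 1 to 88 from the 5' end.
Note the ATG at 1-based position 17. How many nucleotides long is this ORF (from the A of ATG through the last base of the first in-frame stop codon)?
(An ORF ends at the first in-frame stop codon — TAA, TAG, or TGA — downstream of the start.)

24

Codons from position 17: ATG (17–19), GGG (20–22), GGC (23–25), CGA (26–28), CAC (29–31), ATA (32–34), AGA (35–37), TAA (38–40).
TAA is the first in-frame stop; ORF spans 17–40, 24 nucleotides.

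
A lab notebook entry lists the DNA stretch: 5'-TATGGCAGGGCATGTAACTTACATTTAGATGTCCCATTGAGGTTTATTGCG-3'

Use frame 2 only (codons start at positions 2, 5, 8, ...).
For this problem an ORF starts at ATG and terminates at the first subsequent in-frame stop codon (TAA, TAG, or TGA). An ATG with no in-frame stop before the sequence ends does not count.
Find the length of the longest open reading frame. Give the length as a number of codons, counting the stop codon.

Frame 2: ATG GCA GGG CAT GTA ACT TAC ATT TAG ATG TCC CAT TGA GGT TTA TTG — ATG at 2, stop TAG at 26 → 27 nt; ATG at 29, stop TGA at 38 → 12 nt.
Longest: frame 2, positions 2–28, 27 nt = 9 codons = 8 aa. → 9 codons.

9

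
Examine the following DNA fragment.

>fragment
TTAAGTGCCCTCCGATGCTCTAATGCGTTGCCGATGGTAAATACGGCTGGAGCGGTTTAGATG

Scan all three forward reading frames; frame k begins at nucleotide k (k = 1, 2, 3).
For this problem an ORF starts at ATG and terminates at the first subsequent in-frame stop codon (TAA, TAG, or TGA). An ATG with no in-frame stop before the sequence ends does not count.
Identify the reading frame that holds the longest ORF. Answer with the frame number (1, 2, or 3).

1

Frame 1: TTA AGT GCC CTC CGA TGC TCT AAT GCG TTG CCG ATG GTA AAT ACG GCT GGA GCG GTT TAG ATG — ATG at 34, stop TAG at 58 → 27 nt.
Frame 2: TAA GTG CCC TCC GAT GCT CTA ATG CGT TGC CGA TGG TAA ATA CGG CTG GAG CGG TTT AGA — ATG at 23, stop TAA at 38 → 18 nt.
Frame 3: AAG TGC CCT CCG ATG CTC TAA TGC GTT GCC GAT GGT AAA TAC GGC TGG AGC GGT TTA GAT — ATG at 15, stop TAA at 21 → 9 nt.
Longest ORF is 27 nt in frame 1 (positions 34–60).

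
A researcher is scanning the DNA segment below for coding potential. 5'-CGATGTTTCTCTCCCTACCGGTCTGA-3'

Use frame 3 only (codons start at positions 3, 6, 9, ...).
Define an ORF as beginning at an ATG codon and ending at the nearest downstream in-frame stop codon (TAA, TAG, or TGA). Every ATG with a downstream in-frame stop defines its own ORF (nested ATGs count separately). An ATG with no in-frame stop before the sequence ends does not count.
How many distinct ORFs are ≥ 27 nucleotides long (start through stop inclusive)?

Frame 3: ATG TTT CTC TCC CTA CCG GTC TGA — ATG at 3, stop TGA at 24 → 24 nt.
No ORF reaches 27 nucleotides. Count = 0.

0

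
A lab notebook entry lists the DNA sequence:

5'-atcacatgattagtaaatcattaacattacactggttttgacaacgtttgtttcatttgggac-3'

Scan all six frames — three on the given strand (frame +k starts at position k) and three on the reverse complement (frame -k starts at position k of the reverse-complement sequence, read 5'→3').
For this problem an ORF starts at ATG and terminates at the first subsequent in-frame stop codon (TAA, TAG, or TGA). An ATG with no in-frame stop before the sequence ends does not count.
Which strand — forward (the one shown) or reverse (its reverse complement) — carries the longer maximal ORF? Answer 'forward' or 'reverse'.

Reverse complement (5'→3'): GTCCCAAATGAAACAAACGTTGTCAAAACCAGTGTAATGTTAATGATTTACTAATCATGTGAT
Frame +1: ATC ACA TGA TTA GTA AAT CAT TAA CAT TAC ACT GGT TTT GAC AAC GTT TGT TTC ATT TGG GAC — no ATG→stop ORF.
Frame +2: TCA CAT GAT TAG TAA ATC ATT AAC ATT ACA CTG GTT TTG ACA ACG TTT GTT TCA TTT GGG — no ATG→stop ORF.
Frame +3: CAC ATG ATT AGT AAA TCA TTA ACA TTA CAC TGG TTT TGA CAA CGT TTG TTT CAT TTG GGA — ATG at 6, stop TGA at 39 → 36 nt.
Frame -1: GTC CCA AAT GAA ACA AAC GTT GTC AAA ACC AGT GTA ATG TTA ATG ATT TAC TAA TCA TGT GAT — ATG at 37, stop TAA at 52 → 18 nt; ATG at 43, stop TAA at 52 → 12 nt.
Frame -2: TCC CAA ATG AAA CAA ACG TTG TCA AAA CCA GTG TAA TGT TAA TGA TTT ACT AAT CAT GTG — ATG at 8, stop TAA at 35 → 30 nt.
Frame -3: CCC AAA TGA AAC AAA CGT TGT CAA AAC CAG TGT AAT GTT AAT GAT TTA CTA ATC ATG TGA — ATG at 57, stop TGA at 60 → 6 nt.
Forward-strand max 36 nt; reverse-strand max 30 nt. The forward strand has the longer ORF.

forward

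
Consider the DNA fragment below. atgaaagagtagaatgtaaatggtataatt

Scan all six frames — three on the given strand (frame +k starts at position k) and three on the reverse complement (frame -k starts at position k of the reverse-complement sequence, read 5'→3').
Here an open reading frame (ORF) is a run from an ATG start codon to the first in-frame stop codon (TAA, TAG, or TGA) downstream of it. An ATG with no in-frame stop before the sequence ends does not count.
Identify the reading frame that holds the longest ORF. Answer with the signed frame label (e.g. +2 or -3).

Reverse complement (5'→3'): AATTATACCATTTACATTCTACTCTTTCAT
Frame +1: ATG AAA GAG TAG AAT GTA AAT GGT ATA ATT — ATG at 1, stop TAG at 10 → 12 nt.
Frame +2: TGA AAG AGT AGA ATG TAA ATG GTA TAA — ATG at 14, stop TAA at 17 → 6 nt; ATG at 20, stop TAA at 26 → 9 nt.
Frame +3: GAA AGA GTA GAA TGT AAA TGG TAT AAT — no ATG→stop ORF.
Frame -1: AAT TAT ACC ATT TAC ATT CTA CTC TTT CAT — no ATG→stop ORF.
Frame -2: ATT ATA CCA TTT ACA TTC TAC TCT TTC — no ATG→stop ORF.
Frame -3: TTA TAC CAT TTA CAT TCT ACT CTT TCA — no ATG→stop ORF.
Longest ORF is 12 nt in frame +1 (positions 1–12).

+1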